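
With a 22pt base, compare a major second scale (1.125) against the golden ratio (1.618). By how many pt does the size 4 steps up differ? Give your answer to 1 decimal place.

Major second: 22.0 × 1.125⁴ = 35.240pt
Golden ratio: 22.0 × 1.618⁴ = 150.778pt
Difference: 150.778 − 35.240 = 115.538pt

115.5pt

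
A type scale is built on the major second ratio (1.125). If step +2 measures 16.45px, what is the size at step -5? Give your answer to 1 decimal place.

Moving from step +2 to step -5 is 7 steps down, so divide by r⁷.
16.45 ÷ 1.125⁷ = 16.45 ÷ 2.28070 ≈ 7.213

7.2px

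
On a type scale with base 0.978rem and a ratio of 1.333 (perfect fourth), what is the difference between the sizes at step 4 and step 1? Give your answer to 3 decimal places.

Step 1: 0.978 × 1.333 = 1.30367rem
Step 4: 0.978 × 1.333⁴ = 3.08787rem
Difference: 3.08787 − 1.30367 = 1.78420rem

1.784rem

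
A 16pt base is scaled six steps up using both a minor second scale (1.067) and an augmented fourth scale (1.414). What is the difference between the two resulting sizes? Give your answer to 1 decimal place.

Minor second: 16.0 × 1.067⁶ = 23.611pt
Augmented fourth: 16.0 × 1.414⁶ = 127.884pt
Difference: 127.884 − 23.611 = 104.273pt

104.3pt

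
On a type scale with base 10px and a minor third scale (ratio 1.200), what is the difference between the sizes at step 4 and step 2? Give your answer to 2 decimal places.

6.34px

Step 2: 10.0 × 1.200² = 14.4000px
Step 4: 10.0 × 1.200⁴ = 20.7360px
Difference: 20.7360 − 14.4000 = 6.3360px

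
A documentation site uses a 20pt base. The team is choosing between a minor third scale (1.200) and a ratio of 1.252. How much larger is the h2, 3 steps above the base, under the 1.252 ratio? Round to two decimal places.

Minor third: 20.0 × 1.200³ = 34.5600pt
At 1.252: 20.0 × 1.252³ = 39.2503pt
Difference: 39.2503 − 34.5600 = 4.6903pt

4.69pt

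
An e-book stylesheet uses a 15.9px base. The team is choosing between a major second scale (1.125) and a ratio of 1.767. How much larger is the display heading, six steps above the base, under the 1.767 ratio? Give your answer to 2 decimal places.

Major second: 15.9 × 1.125⁶ = 32.2339px
At 1.767: 15.9 × 1.767⁶ = 483.9677px
Difference: 483.9677 − 32.2339 = 451.7338px

451.73px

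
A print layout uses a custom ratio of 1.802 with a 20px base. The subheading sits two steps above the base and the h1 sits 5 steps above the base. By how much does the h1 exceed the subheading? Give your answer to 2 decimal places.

315.07px

Step 2: 20.0 × 1.802² = 64.9441px
Step 5: 20.0 × 1.802⁵ = 380.0178px
Difference: 380.0178 − 64.9441 = 315.0737px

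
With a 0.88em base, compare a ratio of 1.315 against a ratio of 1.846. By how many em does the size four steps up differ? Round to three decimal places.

7.588em

At 1.315: 0.88 × 1.315⁴ = 2.63139em
At 1.846: 0.88 × 1.846⁴ = 10.21902em
Difference: 10.21902 − 2.63139 = 7.58763em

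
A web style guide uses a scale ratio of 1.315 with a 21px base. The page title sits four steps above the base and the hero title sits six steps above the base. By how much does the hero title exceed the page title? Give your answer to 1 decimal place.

Step 4: 21.0 × 1.315⁴ = 62.795px
Step 6: 21.0 × 1.315⁶ = 108.586px
Difference: 108.586 − 62.795 = 45.791px

45.8px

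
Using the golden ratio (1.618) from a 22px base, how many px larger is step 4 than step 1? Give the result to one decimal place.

Step 1: 22.0 × 1.618 = 35.596px
Step 4: 22.0 × 1.618⁴ = 150.778px
Difference: 150.778 − 35.596 = 115.182px

115.2px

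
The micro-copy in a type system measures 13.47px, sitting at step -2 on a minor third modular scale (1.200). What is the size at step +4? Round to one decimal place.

40.2px

13.47 × 1.200⁶ = 13.47 × 2.98598 ≈ 40.221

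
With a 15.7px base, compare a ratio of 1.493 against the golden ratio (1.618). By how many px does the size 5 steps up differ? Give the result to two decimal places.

57.63px

At 1.493: 15.7 × 1.493⁵ = 116.4659px
Golden ratio: 15.7 × 1.618⁵ = 174.0974px
Difference: 174.0974 − 116.4659 = 57.6315px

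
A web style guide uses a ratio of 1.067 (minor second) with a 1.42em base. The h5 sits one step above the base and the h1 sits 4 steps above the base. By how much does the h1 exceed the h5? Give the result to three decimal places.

0.325em

Step 1: 1.42 × 1.067 = 1.51514em
Step 4: 1.42 × 1.067⁴ = 1.84054em
Difference: 1.84054 − 1.51514 = 0.32540em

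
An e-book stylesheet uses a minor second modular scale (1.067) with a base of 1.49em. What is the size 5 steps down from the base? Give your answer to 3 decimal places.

Every step multiplies by the scale ratio.
1.49 ÷ 1.067⁵ = 1.49 ÷ 1.38300 ≈ 1.077

1.077em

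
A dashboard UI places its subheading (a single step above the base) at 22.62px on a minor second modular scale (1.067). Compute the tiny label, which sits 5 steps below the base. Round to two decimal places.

15.33px

22.62 ÷ 1.067⁶ = 22.62 ÷ 1.47566 ≈ 15.329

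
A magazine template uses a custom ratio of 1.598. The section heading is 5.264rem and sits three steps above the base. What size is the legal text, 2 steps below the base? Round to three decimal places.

5.264 ÷ 1.598⁵ = 5.264 ÷ 10.42039 ≈ 0.505

0.505rem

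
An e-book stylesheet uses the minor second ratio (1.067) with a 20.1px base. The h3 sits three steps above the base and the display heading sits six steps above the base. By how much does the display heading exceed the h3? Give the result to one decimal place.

5.2px

Step 3: 20.1 × 1.067³ = 24.417px
Step 6: 20.1 × 1.067⁶ = 29.661px
Difference: 29.661 − 24.417 = 5.244px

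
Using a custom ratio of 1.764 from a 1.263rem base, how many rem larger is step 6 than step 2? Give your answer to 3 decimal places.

Step 2: 1.263 × 1.764² = 3.93007rem
Step 6: 1.263 × 1.764⁶ = 38.05352rem
Difference: 38.05352 − 3.93007 = 34.12345rem

34.123rem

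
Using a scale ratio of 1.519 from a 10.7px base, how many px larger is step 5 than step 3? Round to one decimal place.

Step 3: 10.7 × 1.519³ = 37.502px
Step 5: 10.7 × 1.519⁵ = 86.531px
Difference: 86.531 − 37.502 = 49.029px

49.0px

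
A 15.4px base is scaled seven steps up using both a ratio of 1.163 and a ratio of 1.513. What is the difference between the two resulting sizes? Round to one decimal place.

235.2px

At 1.163: 15.4 × 1.163⁷ = 44.318px
At 1.513: 15.4 × 1.513⁷ = 279.507px
Difference: 279.507 − 44.318 = 235.189px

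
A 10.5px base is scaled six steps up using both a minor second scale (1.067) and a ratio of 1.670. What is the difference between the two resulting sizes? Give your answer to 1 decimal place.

212.3px

Minor second: 10.5 × 1.067⁶ = 15.494px
At 1.670: 10.5 × 1.670⁶ = 227.766px
Difference: 227.766 − 15.494 = 212.272px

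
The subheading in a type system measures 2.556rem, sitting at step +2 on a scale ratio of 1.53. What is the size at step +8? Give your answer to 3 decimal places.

Moving from step +2 to step +8 is 6 steps up, so multiply by r⁶.
2.556 × 1.53⁶ = 2.556 × 12.82769 ≈ 32.788

32.788rem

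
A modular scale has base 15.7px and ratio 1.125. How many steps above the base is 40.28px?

1.125ⁿ = 40.28 / 15.7 = 2.5656
n = ln(2.5656) / ln(1.125) = 0.9422 / 0.1178 ≈ 8.00

8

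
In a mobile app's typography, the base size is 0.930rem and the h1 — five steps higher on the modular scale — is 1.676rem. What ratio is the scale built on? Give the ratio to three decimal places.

The ratio satisfies 0.930 × r⁵ = 1.676, so r = (1.676 / 0.930)^(1/5).
r = 1.8022^(1/5) ≈ 1.1250

1.125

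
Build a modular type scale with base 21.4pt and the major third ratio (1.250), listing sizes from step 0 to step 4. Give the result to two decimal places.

Step 0: 21.4pt
Step 1: 21.4 × 1.250 = 26.75
Step 2: 21.4 × 1.250² = 33.44
Step 3: 21.4 × 1.250³ = 41.80
Step 4: 21.4 × 1.250⁴ = 52.25

21.40pt, 26.75pt, 33.44pt, 41.80pt, 52.25pt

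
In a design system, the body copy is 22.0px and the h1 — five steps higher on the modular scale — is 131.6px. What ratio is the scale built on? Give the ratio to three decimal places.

1.430

r⁵ = 131.6 / 22.0, so r = (131.6/22.0)^(1/5).
r = 5.9818^(1/5) ≈ 1.4301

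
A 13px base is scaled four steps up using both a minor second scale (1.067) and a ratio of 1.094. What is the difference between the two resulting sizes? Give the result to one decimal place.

Minor second: 13.0 × 1.067⁴ = 16.850px
At 1.094: 13.0 × 1.094⁴ = 18.621px
Difference: 18.621 − 16.850 = 1.771px

1.8px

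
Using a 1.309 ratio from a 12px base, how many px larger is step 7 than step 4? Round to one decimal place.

Step 4: 12.0 × 1.309⁴ = 35.232px
Step 7: 12.0 × 1.309⁷ = 79.024px
Difference: 79.024 − 35.232 = 43.792px

43.8px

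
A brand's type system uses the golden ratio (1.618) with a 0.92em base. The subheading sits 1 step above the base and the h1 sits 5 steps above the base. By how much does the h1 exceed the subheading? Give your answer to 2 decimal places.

8.71em

Step 1: 0.92 × 1.618 = 1.4886em
Step 5: 0.92 × 1.618⁵ = 10.2019em
Difference: 10.2019 − 1.4886 = 8.7133em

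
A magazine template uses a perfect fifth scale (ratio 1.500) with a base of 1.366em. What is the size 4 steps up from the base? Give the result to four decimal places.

6.9154em

A modular type scale is a geometric sequence: sizeₙ = base × rⁿ.
1.366 × 1.500⁴ = 1.366 × 5.06250 ≈ 6.9154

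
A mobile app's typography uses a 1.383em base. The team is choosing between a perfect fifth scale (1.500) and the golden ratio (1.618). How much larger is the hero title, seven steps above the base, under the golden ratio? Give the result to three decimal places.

Perfect fifth: 1.383 × 1.500⁷ = 23.62985em
Golden ratio: 1.383 × 1.618⁷ = 40.14873em
Difference: 40.14873 − 23.62985 = 16.51888em

16.519em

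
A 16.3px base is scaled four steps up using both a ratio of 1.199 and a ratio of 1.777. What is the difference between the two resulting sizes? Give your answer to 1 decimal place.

128.8px

At 1.199: 16.3 × 1.199⁴ = 33.687px
At 1.777: 16.3 × 1.777⁴ = 162.531px
Difference: 162.531 − 33.687 = 128.844px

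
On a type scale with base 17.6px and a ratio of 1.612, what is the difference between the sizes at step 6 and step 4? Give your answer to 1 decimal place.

Step 4: 17.6 × 1.612⁴ = 118.843px
Step 6: 17.6 × 1.612⁶ = 308.818px
Difference: 308.818 − 118.843 = 189.975px

190.0px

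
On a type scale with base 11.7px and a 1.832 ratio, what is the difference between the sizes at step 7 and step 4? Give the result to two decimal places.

678.54px

Step 4: 11.7 × 1.832⁴ = 131.7916px
Step 7: 11.7 × 1.832⁷ = 810.3342px
Difference: 810.3342 − 131.7916 = 678.5426px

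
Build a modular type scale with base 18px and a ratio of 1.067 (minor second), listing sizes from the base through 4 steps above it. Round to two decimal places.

Step 0: 18px
Step 1: 18.0 × 1.067 = 19.21
Step 2: 18.0 × 1.067² = 20.49
Step 3: 18.0 × 1.067³ = 21.87
Step 4: 18.0 × 1.067⁴ = 23.33

18.00px, 19.21px, 20.49px, 21.87px, 23.33px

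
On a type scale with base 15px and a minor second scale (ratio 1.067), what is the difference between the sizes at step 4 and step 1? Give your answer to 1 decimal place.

Step 1: 15.0 × 1.067 = 16.005px
Step 4: 15.0 × 1.067⁴ = 19.442px
Difference: 19.442 − 16.005 = 3.437px

3.4px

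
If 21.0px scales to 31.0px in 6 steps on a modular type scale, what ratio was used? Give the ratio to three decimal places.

1.067

r⁶ = 31.0 / 21.0, so r = (31.0/21.0)^(1/6).
r = 1.4762^(1/6) ≈ 1.0671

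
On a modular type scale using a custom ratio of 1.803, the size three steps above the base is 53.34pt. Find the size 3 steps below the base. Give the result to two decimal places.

1.55pt

Moving from step +3 to step -3 is 6 steps down, so divide by r⁶.
53.34 ÷ 1.803⁶ = 53.34 ÷ 34.35377 ≈ 1.553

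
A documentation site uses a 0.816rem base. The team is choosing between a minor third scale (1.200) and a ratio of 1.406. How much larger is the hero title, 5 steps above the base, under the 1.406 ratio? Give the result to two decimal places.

Minor third: 0.816 × 1.200⁵ = 2.0305rem
At 1.406: 0.816 × 1.406⁵ = 4.4835rem
Difference: 4.4835 − 2.0305 = 2.4530rem

2.45rem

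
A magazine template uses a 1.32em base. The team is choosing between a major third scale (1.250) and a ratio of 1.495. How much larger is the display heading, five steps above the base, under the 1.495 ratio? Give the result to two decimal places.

5.83em

Major third: 1.32 × 1.250⁵ = 4.0283em
At 1.495: 1.32 × 1.495⁵ = 9.8578em
Difference: 9.8578 − 4.0283 = 5.8295em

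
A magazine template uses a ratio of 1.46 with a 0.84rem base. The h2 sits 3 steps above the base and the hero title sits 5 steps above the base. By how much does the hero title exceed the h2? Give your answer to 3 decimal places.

2.958rem

Step 3: 0.84 × 1.46³ = 2.61419rem
Step 5: 0.84 × 1.46⁵ = 5.57242rem
Difference: 5.57242 − 2.61419 = 2.95823rem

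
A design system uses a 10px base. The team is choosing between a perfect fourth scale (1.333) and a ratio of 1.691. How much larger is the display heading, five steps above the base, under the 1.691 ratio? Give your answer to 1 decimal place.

Perfect fourth: 10.0 × 1.333⁵ = 42.087px
At 1.691: 10.0 × 1.691⁵ = 138.267px
Difference: 138.267 − 42.087 = 96.180px

96.2px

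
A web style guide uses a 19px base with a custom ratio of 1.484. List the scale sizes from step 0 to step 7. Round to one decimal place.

19.0px, 28.2px, 41.8px, 62.1px, 92.1px, 136.7px, 202.9px, 301.2px

Step 0: 19px
Step 1: 19.0 × 1.484 = 28.2
Step 2: 19.0 × 1.484² = 41.8
Step 3: 19.0 × 1.484³ = 62.1
Step 4: 19.0 × 1.484⁴ = 92.1
Step 5: 19.0 × 1.484⁵ = 136.7
Step 6: 19.0 × 1.484⁶ = 202.9
Step 7: 19.0 × 1.484⁷ = 301.2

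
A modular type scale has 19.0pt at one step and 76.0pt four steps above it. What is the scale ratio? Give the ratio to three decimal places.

1.414

The ratio satisfies 19.0 × r⁴ = 76.0, so r = (76.0 / 19.0)^(1/4).
r = 4.0000^(1/4) ≈ 1.4142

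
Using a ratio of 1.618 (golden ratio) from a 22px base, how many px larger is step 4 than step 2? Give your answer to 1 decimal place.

93.2px

Step 2: 22.0 × 1.618² = 57.594px
Step 4: 22.0 × 1.618⁴ = 150.778px
Difference: 150.778 − 57.594 = 93.184px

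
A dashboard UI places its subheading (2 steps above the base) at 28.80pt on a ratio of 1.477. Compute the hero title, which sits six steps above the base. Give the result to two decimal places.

137.06pt

28.80 × 1.477⁴ = 28.80 × 4.75907 ≈ 137.061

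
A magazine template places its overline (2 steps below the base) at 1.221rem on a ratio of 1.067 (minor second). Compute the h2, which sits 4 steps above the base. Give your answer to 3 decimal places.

1.802rem

1.221 × 1.067⁶ = 1.221 × 1.47566 ≈ 1.802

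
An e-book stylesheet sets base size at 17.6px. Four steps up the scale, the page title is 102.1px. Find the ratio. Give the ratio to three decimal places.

1.552

r⁴ = 102.1 / 17.6, so r = (102.1/17.6)^(1/4).
r = 5.8011^(1/4) ≈ 1.5520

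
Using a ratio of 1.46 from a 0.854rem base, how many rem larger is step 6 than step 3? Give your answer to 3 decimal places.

5.614rem

Step 3: 0.854 × 1.46³ = 2.65776rem
Step 6: 0.854 × 1.46⁶ = 8.27132rem
Difference: 8.27132 − 2.65776 = 5.61356rem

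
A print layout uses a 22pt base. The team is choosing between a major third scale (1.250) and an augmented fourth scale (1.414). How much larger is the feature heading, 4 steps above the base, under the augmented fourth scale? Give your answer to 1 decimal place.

34.2pt

Major third: 22.0 × 1.250⁴ = 53.711pt
Augmented fourth: 22.0 × 1.414⁴ = 87.947pt
Difference: 87.947 − 53.711 = 34.236pt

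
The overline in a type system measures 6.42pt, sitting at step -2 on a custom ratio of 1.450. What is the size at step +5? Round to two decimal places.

86.52pt

6.42 × 1.450⁷ = 6.42 × 13.47647 ≈ 86.519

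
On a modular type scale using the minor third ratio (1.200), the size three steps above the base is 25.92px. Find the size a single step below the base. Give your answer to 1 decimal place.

12.5px

25.92 ÷ 1.200⁴ = 25.92 ÷ 2.07360 ≈ 12.500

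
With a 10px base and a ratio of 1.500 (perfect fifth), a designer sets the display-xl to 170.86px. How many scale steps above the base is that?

1.500ⁿ = 170.86 / 10 = 17.0860
n = ln(17.0860) / ln(1.500) = 2.8383 / 0.4055 ≈ 7.00

7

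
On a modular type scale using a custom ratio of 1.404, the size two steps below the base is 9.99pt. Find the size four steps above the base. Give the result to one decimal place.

The gap is 4 − (-2) = 6 steps, so the factor is 1.404^6.
9.99 × 1.404⁶ = 9.99 × 7.65954 ≈ 76.519

76.5pt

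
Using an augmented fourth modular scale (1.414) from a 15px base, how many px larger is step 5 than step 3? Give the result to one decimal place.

42.4px

Step 3: 15.0 × 1.414³ = 42.407px
Step 5: 15.0 × 1.414⁵ = 84.789px
Difference: 84.789 − 42.407 = 42.382px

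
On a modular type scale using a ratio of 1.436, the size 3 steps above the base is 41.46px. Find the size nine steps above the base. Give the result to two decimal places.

41.46 × 1.436⁶ = 41.46 × 8.76853 ≈ 363.543

363.54px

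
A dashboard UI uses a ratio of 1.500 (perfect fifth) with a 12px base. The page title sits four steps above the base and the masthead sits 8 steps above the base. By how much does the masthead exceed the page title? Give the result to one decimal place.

246.8px

Step 4: 12.0 × 1.500⁴ = 60.750px
Step 8: 12.0 × 1.500⁸ = 307.547px
Difference: 307.547 − 60.750 = 246.797px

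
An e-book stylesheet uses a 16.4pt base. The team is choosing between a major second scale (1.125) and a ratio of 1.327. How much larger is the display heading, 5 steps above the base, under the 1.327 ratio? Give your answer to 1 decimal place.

37.9pt

Major second: 16.4 × 1.125⁵ = 29.553pt
At 1.327: 16.4 × 1.327⁵ = 67.484pt
Difference: 67.484 − 29.553 = 37.931pt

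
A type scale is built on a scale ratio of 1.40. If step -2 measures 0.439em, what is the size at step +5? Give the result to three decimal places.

0.439 × 1.40⁷ = 0.439 × 10.54135 ≈ 4.628

4.628em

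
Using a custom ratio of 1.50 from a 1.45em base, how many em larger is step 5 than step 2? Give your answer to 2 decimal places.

7.75em

Step 2: 1.45 × 1.50² = 3.2625em
Step 5: 1.45 × 1.50⁵ = 11.0109em
Difference: 11.0109 − 3.2625 = 7.7484em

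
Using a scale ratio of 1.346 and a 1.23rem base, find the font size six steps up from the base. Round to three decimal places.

1.23 × 1.346⁶ = 1.23 × 5.94662 ≈ 7.314

7.314rem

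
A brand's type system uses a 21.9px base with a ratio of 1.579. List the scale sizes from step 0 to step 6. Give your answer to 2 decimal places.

21.90px, 34.58px, 54.60px, 86.22px, 136.14px, 214.96px, 339.42px

Step 0: 21.9px
Step 1: 21.9 × 1.579 = 34.58
Step 2: 21.9 × 1.579² = 54.60
Step 3: 21.9 × 1.579³ = 86.22
Step 4: 21.9 × 1.579⁴ = 136.14
Step 5: 21.9 × 1.579⁵ = 214.96
Step 6: 21.9 × 1.579⁶ = 339.42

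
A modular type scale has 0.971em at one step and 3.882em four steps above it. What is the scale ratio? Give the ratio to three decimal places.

r⁴ = 3.882 / 0.971, so r = (3.882/0.971)^(1/4).
r = 3.9979^(1/4) ≈ 1.4140

1.414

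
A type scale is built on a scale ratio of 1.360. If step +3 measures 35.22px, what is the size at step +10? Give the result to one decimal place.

303.1px

Moving from step +3 to step +10 is 7 steps up, so multiply by r⁷.
35.22 × 1.360⁷ = 35.22 × 8.60543 ≈ 303.083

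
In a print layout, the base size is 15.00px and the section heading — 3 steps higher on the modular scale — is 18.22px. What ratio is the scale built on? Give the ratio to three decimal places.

1.067

r³ = 18.22 / 15.00, so r = (18.22/15.00)^(1/3).
r = 1.2147^(1/3) ≈ 1.0670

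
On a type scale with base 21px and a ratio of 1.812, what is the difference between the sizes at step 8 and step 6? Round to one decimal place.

Step 6: 21.0 × 1.812⁶ = 743.307px
Step 8: 21.0 × 1.812⁸ = 2440.534px
Difference: 2440.534 − 743.307 = 1697.227px

1697.2px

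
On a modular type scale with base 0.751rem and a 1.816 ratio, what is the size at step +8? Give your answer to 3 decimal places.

0.751 × 1.816⁸ = 0.751 × 118.28420 ≈ 88.831

88.831rem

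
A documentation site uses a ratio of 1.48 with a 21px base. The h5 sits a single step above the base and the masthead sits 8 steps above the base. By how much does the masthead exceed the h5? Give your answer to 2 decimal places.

Step 1: 21.0 × 1.48 = 31.0800px
Step 8: 21.0 × 1.48⁸ = 483.4071px
Difference: 483.4071 − 31.0800 = 452.3271px

452.33px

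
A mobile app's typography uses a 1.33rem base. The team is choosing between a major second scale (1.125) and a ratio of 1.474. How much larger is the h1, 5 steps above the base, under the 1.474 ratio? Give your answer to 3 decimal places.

Major second: 1.33 × 1.125⁵ = 2.39670rem
At 1.474: 1.33 × 1.474⁵ = 9.25420rem
Difference: 9.25420 − 2.39670 = 6.85750rem

6.858rem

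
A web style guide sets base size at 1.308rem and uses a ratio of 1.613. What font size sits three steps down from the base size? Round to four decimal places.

0.3117rem

1.308 ÷ 1.613³ = 1.308 ÷ 4.19665 ≈ 0.3117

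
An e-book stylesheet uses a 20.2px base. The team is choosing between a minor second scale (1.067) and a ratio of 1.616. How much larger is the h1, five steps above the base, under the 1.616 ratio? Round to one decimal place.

Minor second: 20.2 × 1.067⁵ = 27.937px
At 1.616: 20.2 × 1.616⁵ = 222.617px
Difference: 222.617 − 27.937 = 194.680px

194.7px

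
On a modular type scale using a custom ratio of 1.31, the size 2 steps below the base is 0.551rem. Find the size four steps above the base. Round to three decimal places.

Moving from step -2 to step +4 is 6 steps up, so multiply by r⁶.
0.551 × 1.31⁶ = 0.551 × 5.05391 ≈ 2.785

2.785rem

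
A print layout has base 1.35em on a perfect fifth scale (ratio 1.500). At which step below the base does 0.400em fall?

3

1.500ⁿ = 1.35 / 0.400 = 3.3750
n = ln(3.3750) / ln(1.500) = 1.2164 / 0.4055 ≈ 3.00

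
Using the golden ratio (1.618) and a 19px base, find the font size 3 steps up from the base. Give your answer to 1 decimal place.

80.5px

19.0 × 1.618³ = 19.0 × 4.23580 ≈ 80.48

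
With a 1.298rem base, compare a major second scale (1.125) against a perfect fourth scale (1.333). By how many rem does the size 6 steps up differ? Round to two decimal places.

4.65rem

Major second: 1.298 × 1.125⁶ = 2.6314rem
Perfect fourth: 1.298 × 1.333⁶ = 7.2821rem
Difference: 7.2821 − 2.6314 = 4.6507rem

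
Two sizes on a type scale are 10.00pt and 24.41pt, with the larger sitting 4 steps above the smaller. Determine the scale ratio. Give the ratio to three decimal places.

r⁴ = 24.41 / 10.00, so r = (24.41/10.00)^(1/4).
r = 2.4410^(1/4) ≈ 1.2499

1.250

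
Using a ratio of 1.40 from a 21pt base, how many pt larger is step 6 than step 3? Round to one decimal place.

100.5pt

Step 3: 21.0 × 1.40³ = 57.624pt
Step 6: 21.0 × 1.40⁶ = 158.120pt
Difference: 158.120 − 57.624 = 100.496pt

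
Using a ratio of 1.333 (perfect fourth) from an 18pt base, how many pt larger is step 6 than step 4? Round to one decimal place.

44.2pt

Step 4: 18.0 × 1.333⁴ = 56.832pt
Step 6: 18.0 × 1.333⁶ = 100.984pt
Difference: 100.984 − 56.832 = 44.152pt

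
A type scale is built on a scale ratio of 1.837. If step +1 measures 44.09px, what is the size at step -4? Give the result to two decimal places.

Moving from step +1 to step -4 is 5 steps down, so divide by r⁵.
44.09 ÷ 1.837⁵ = 44.09 ÷ 20.91923 ≈ 2.108

2.11px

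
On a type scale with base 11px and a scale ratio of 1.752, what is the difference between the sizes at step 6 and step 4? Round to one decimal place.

214.5px

Step 4: 11.0 × 1.752⁴ = 103.640px
Step 6: 11.0 × 1.752⁶ = 318.125px
Difference: 318.125 − 103.640 = 214.485px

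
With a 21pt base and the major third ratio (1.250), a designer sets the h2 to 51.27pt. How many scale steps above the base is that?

1.250ⁿ = 51.27 / 21 = 2.4414
n = ln(2.4414) / ln(1.250) = 0.8926 / 0.2231 ≈ 4.00

4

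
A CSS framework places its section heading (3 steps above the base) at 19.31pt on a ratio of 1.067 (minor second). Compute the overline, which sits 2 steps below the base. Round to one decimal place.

The gap is -2 − (3) = -5 steps, so the factor is 1.067^-5.
19.31 ÷ 1.067⁵ = 19.31 ÷ 1.38300 ≈ 13.962

14.0pt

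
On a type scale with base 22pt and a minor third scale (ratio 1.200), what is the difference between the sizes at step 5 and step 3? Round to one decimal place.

Step 3: 22.0 × 1.200³ = 38.016pt
Step 5: 22.0 × 1.200⁵ = 54.743pt
Difference: 54.743 − 38.016 = 16.727pt

16.7pt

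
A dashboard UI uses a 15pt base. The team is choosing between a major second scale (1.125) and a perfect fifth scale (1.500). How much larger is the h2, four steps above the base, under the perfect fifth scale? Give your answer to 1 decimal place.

Major second: 15.0 × 1.125⁴ = 24.027pt
Perfect fifth: 15.0 × 1.500⁴ = 75.938pt
Difference: 75.938 − 24.027 = 51.911pt

51.9pt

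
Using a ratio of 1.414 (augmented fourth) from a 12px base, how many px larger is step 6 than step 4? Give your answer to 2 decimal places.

Step 4: 12.0 × 1.414⁴ = 47.9710px
Step 6: 12.0 × 1.414⁶ = 95.9131px
Difference: 95.9131 − 47.9710 = 47.9421px

47.94px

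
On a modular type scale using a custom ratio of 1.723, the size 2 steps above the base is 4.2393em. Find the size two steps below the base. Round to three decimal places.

Moving from step +2 to step -2 is 4 steps down, so divide by r⁴.
4.2393 ÷ 1.723⁴ = 4.2393 ÷ 8.81335 ≈ 0.481

0.481em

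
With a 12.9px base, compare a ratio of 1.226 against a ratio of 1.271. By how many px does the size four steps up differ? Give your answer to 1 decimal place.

At 1.226: 12.9 × 1.226⁴ = 29.144px
At 1.271: 12.9 × 1.271⁴ = 33.664px
Difference: 33.664 − 29.144 = 4.520px

4.5px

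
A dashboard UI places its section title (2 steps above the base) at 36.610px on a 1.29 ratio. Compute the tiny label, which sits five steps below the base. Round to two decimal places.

6.16px

Moving from step +2 to step -5 is 7 steps down, so divide by r⁷.
36.610 ÷ 1.29⁷ = 36.610 ÷ 5.94467 ≈ 6.158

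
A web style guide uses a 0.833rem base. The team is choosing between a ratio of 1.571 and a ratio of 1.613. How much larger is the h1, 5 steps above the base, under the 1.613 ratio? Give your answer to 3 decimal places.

1.124rem

At 1.571: 0.833 × 1.571⁵ = 7.97124rem
At 1.613: 0.833 × 1.613⁵ = 9.09530rem
Difference: 9.09530 − 7.97124 = 1.12406rem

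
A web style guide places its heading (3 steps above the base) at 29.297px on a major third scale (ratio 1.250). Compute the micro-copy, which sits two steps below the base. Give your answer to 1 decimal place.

29.297 ÷ 1.250⁵ = 29.297 ÷ 3.05176 ≈ 9.600

9.6px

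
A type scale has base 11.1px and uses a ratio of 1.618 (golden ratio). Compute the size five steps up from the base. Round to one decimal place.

A modular type scale is a geometric sequence: sizeₙ = base × rⁿ.
11.1 × 1.618⁵ = 11.1 × 11.08901 ≈ 123.09

123.1px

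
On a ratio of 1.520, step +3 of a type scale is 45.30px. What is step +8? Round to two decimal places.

367.55px

45.30 × 1.520⁵ = 45.30 × 8.11368 ≈ 367.550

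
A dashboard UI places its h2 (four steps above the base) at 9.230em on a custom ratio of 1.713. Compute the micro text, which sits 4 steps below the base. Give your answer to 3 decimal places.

0.124em

The gap is -4 − (4) = -8 steps, so the factor is 1.713^-8.
9.230 ÷ 1.713⁸ = 9.230 ÷ 74.14108 ≈ 0.124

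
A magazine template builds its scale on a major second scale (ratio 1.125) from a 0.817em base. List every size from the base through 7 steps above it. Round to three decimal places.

Step 0: 0.817em
Step 1: 0.817 × 1.125 = 0.919
Step 2: 0.817 × 1.125² = 1.034
Step 3: 0.817 × 1.125³ = 1.163
Step 4: 0.817 × 1.125⁴ = 1.309
Step 5: 0.817 × 1.125⁵ = 1.472
Step 6: 0.817 × 1.125⁶ = 1.656
Step 7: 0.817 × 1.125⁷ = 1.863

0.817em, 0.919em, 1.034em, 1.163em, 1.309em, 1.472em, 1.656em, 1.863em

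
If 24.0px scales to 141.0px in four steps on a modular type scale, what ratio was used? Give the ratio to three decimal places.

1.557

The ratio satisfies 24.0 × r⁴ = 141.0, so r = (141.0 / 24.0)^(1/4).
r = 5.8750^(1/4) ≈ 1.5569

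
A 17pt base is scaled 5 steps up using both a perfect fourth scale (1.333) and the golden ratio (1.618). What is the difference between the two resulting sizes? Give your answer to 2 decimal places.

116.96pt

Perfect fourth: 17.0 × 1.333⁵ = 71.5484pt
Golden ratio: 17.0 × 1.618⁵ = 188.5131pt
Difference: 188.5131 − 71.5484 = 116.9647pt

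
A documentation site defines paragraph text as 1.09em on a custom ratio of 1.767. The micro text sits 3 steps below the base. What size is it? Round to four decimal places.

A modular type scale is a geometric sequence: sizeₙ = base × rⁿ.
1.09 ÷ 1.767³ = 1.09 ÷ 5.51708 ≈ 0.1976

0.1976em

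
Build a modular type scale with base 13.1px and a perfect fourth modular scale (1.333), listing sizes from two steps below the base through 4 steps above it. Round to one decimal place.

Step -2: 13.1 ÷ 1.333² = 7.4
Step -1: 13.1 ÷ 1.333 = 9.8
Step 0: 13.1px
Step 1: 13.1 × 1.333 = 17.5
Step 2: 13.1 × 1.333² = 23.3
Step 3: 13.1 × 1.333³ = 31.0
Step 4: 13.1 × 1.333⁴ = 41.4

7.4px, 9.8px, 13.1px, 17.5px, 23.3px, 31.0px, 41.4px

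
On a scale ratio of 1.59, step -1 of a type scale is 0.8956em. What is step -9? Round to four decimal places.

0.0219em

The gap is -9 − (-1) = -8 steps, so the factor is 1.59^-8.
0.8956 ÷ 1.59⁸ = 0.8956 ÷ 40.84858 ≈ 0.0219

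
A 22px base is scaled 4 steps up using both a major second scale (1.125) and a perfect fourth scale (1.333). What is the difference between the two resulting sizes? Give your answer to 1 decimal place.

34.2px

Major second: 22.0 × 1.125⁴ = 35.240px
Perfect fourth: 22.0 × 1.333⁴ = 69.461px
Difference: 69.461 − 35.240 = 34.221px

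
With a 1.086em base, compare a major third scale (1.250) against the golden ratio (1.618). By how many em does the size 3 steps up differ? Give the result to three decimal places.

2.479em

Major third: 1.086 × 1.250³ = 2.12109em
Golden ratio: 1.086 × 1.618³ = 4.60008em
Difference: 4.60008 − 2.12109 = 2.47899em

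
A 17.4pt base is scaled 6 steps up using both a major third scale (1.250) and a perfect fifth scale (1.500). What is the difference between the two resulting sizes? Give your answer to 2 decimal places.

Major third: 17.4 × 1.250⁶ = 66.3757pt
Perfect fifth: 17.4 × 1.500⁶ = 198.1969pt
Difference: 198.1969 − 66.3757 = 131.8212pt

131.82pt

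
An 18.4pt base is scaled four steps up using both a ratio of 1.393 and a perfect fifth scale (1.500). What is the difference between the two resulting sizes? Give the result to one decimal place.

At 1.393: 18.4 × 1.393⁴ = 69.282pt
Perfect fifth: 18.4 × 1.500⁴ = 93.150pt
Difference: 93.150 − 69.282 = 23.868pt

23.9pt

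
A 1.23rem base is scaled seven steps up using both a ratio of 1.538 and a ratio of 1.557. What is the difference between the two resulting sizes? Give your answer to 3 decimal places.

2.247rem

At 1.538: 1.23 × 1.538⁷ = 25.03799rem
At 1.557: 1.23 × 1.557⁷ = 27.28509rem
Difference: 27.28509 − 25.03799 = 2.24710rem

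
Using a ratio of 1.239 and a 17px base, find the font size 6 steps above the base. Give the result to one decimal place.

61.5px

A modular type scale is a geometric sequence: sizeₙ = base × rⁿ.
17.0 × 1.239⁶ = 17.0 × 3.61766 ≈ 61.50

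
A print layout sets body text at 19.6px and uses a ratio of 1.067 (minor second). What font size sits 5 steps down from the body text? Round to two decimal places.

14.17px

A modular type scale is a geometric sequence: sizeₙ = base × rⁿ.
19.6 ÷ 1.067⁵ = 19.6 ÷ 1.38300 ≈ 14.17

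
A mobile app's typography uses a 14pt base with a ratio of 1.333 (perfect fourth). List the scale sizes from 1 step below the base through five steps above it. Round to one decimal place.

Step -1: 14.0 ÷ 1.333 = 10.5
Step 0: 14pt
Step 1: 14.0 × 1.333 = 18.7
Step 2: 14.0 × 1.333² = 24.9
Step 3: 14.0 × 1.333³ = 33.2
Step 4: 14.0 × 1.333⁴ = 44.2
Step 5: 14.0 × 1.333⁵ = 58.9

10.5pt, 14.0pt, 18.7pt, 24.9pt, 33.2pt, 44.2pt, 58.9pt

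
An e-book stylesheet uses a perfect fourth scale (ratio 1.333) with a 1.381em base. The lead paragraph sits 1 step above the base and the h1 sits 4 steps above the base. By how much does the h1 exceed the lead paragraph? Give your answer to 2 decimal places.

Step 1: 1.381 × 1.333 = 1.8409em
Step 4: 1.381 × 1.333⁴ = 4.3603em
Difference: 4.3603 − 1.8409 = 2.5194em

2.52em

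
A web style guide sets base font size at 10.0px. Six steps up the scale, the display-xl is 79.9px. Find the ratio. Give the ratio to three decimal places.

r⁶ = 79.9 / 10.0, so r = (79.9/10.0)^(1/6).
r = 7.9900^(1/6) ≈ 1.4139

1.414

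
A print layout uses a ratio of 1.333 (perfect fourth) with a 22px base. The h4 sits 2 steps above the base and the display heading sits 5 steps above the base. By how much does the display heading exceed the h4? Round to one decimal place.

Step 2: 22.0 × 1.333² = 39.092px
Step 5: 22.0 × 1.333⁵ = 92.592px
Difference: 92.592 − 39.092 = 53.500px

53.5px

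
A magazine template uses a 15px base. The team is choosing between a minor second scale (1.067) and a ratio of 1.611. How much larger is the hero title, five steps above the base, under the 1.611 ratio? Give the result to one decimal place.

Minor second: 15.0 × 1.067⁵ = 20.745px
At 1.611: 15.0 × 1.611⁵ = 162.768px
Difference: 162.768 − 20.745 = 142.023px

142.0px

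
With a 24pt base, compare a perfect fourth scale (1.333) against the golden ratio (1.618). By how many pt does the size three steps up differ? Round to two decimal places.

44.81pt

Perfect fourth: 24.0 × 1.333³ = 56.8462pt
Golden ratio: 24.0 × 1.618³ = 101.6592pt
Difference: 101.6592 − 56.8462 = 44.8130pt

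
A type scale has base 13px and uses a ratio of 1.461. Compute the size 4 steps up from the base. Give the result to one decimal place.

Each step on a modular scale multiplies by the ratio, so the size n steps from the base is base × ratioⁿ.
13.0 × 1.461⁴ = 13.0 × 4.55618 ≈ 59.23

59.2px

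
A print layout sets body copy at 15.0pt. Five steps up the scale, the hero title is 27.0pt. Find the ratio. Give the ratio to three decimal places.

1.125

r⁵ = 27.0 / 15.0, so r = (27.0/15.0)^(1/5).
r = 1.8000^(1/5) ≈ 1.1247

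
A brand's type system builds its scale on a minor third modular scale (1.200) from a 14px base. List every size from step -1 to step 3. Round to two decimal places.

11.67px, 14.00px, 16.80px, 20.16px, 24.19px

Step -1: 14.0 ÷ 1.200 = 11.67
Step 0: 14px
Step 1: 14.0 × 1.200 = 16.80
Step 2: 14.0 × 1.200² = 20.16
Step 3: 14.0 × 1.200³ = 24.19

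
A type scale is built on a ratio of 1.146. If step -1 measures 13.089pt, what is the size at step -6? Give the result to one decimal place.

6.6pt

13.089 ÷ 1.146⁵ = 13.089 ÷ 1.97662 ≈ 6.622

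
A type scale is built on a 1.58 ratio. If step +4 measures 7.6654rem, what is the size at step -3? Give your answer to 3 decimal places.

0.312rem

7.6654 ÷ 1.58⁷ = 7.6654 ÷ 24.58100 ≈ 0.312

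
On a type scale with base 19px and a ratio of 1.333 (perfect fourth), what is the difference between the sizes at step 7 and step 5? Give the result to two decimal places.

62.12px

Step 5: 19.0 × 1.333⁵ = 79.9658px
Step 7: 19.0 × 1.333⁷ = 142.0904px
Difference: 142.0904 − 79.9658 = 62.1246px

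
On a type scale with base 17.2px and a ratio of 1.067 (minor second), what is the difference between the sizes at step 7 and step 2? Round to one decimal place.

7.5px

Step 2: 17.2 × 1.067² = 19.582px
Step 7: 17.2 × 1.067⁷ = 27.082px
Difference: 27.082 − 19.582 = 7.500px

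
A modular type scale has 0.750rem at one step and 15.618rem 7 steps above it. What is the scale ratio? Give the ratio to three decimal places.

The ratio satisfies 0.750 × r⁷ = 15.618, so r = (15.618 / 0.750)^(1/7).
r = 20.8240^(1/7) ≈ 1.5430

1.543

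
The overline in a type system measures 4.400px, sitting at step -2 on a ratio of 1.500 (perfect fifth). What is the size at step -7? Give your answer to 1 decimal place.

0.6px

The gap is -7 − (-2) = -5 steps, so the factor is 1.500^-5.
4.400 ÷ 1.500⁵ = 4.400 ÷ 7.59375 ≈ 0.579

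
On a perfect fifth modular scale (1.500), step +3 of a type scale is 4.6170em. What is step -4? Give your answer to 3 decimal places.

0.270em

The gap is -4 − (3) = -7 steps, so the factor is 1.500^-7.
4.6170 ÷ 1.500⁷ = 4.6170 ÷ 17.08594 ≈ 0.270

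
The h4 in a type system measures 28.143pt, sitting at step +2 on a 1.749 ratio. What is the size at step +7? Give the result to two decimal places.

460.60pt

28.143 × 1.749⁵ = 28.143 × 16.36624 ≈ 460.595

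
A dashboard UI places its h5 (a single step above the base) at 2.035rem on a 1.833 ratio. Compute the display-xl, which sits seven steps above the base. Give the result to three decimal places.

77.186rem

Moving from step +1 to step +7 is 6 steps up, so multiply by r⁶.
2.035 × 1.833⁶ = 2.035 × 37.92930 ≈ 77.186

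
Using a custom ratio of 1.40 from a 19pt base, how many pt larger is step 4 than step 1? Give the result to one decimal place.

Step 1: 19.0 × 1.40 = 26.600pt
Step 4: 19.0 × 1.40⁴ = 72.990pt
Difference: 72.990 − 26.600 = 46.390pt

46.4pt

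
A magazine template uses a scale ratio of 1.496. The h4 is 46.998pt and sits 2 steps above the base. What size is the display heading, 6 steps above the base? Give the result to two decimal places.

235.40pt

The gap is 6 − (2) = 4 steps, so the factor is 1.496^4.
46.998 × 1.496⁴ = 46.998 × 5.00872 ≈ 235.400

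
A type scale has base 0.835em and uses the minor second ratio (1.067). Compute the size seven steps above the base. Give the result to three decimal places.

1.315em

Every step multiplies by the scale ratio.
0.835 × 1.067⁷ = 0.835 × 1.57453 ≈ 1.315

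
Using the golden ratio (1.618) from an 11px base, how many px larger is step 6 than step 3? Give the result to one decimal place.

Step 3: 11.0 × 1.618³ = 46.594px
Step 6: 11.0 × 1.618⁶ = 197.362px
Difference: 197.362 − 46.594 = 150.768px

150.8px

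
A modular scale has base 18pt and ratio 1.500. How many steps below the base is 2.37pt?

1.500ⁿ = 18 / 2.37 = 7.5949
n = ln(7.5949) / ln(1.500) = 2.0275 / 0.4055 ≈ 5.00

5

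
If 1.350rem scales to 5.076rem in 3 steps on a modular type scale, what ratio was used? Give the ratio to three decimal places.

1.555

r³ = 5.076 / 1.350, so r = (5.076/1.350)^(1/3).
r = 3.7600^(1/3) ≈ 1.5550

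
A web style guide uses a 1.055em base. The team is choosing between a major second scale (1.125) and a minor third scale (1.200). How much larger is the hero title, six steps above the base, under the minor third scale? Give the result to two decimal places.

1.01em

Major second: 1.055 × 1.125⁶ = 2.1388em
Minor third: 1.055 × 1.200⁶ = 3.1502em
Difference: 3.1502 − 2.1388 = 1.0114em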